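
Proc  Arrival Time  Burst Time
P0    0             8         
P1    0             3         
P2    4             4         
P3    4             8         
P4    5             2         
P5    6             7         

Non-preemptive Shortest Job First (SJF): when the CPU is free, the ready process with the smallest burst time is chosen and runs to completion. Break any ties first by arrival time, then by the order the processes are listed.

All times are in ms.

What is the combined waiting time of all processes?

49

Timeline: | P1 0-3 | P0 3-11 | P4 11-13 | P2 13-17 | P5 17-24 | P3 24-32 |
Completion: P0=11  P1=3  P2=17  P3=32  P4=13  P5=24
Waiting = turnaround − burst: P0=3, P1=0, P2=9, P3=20, P4=6, P5=11
Total waiting = 3 + 0 + 9 + 20 + 6 + 11 = 49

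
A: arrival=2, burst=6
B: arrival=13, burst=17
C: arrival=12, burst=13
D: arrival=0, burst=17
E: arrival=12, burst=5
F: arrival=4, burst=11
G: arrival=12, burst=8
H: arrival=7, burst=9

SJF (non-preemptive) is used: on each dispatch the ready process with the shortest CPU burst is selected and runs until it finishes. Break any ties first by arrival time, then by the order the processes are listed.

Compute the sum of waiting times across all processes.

Schedule: | D 0-17 | E 17-22 | A 22-28 | G 28-36 | H 36-45 | F 45-56 | C 56-69 | B 69-86 |
Completion: A=28  B=86  C=69  D=17  E=22  F=56  G=36  H=45
Waiting = turnaround − burst: A=20, B=56, C=44, D=0, E=5, F=41, G=16, H=29
Total waiting = 20 + 56 + 44 + 0 + 5 + 41 + 16 + 29 = 211

211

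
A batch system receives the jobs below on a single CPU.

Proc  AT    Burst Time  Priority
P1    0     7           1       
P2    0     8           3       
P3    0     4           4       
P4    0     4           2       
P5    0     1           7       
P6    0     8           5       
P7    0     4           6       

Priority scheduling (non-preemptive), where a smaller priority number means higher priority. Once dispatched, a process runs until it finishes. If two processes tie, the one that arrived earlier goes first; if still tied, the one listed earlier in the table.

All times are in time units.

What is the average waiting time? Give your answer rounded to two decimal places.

Schedule: | P1 0-7 | P4 7-11 | P2 11-19 | P3 19-23 | P6 23-31 | P7 31-35 | P5 35-36 |
Completion: P1=7  P2=19  P3=23  P4=11  P5=36  P6=31  P7=35
Turnaround (C−A): P1=7  P2=19  P3=23  P4=11  P5=36  P6=31  P7=35
Waiting times: P1=0, P2=11, P3=19, P4=7, P5=35, P6=23, P7=31
Average waiting = (0+11+19+7+35+23+31) / 7 = 126/7 = 18.00

18.00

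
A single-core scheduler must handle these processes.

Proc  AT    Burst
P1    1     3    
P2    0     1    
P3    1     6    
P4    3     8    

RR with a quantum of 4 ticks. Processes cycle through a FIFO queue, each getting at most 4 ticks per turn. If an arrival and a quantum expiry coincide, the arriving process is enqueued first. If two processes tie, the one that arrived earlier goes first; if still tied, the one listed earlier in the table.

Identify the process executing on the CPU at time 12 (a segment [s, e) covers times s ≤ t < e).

P3

Timeline: | P2 0-1 | P1 1-4 | P3 4-8 | P4 8-12 | P3 12-14 | P4 14-18 |
Completion: P1=4  P2=1  P3=14  P4=18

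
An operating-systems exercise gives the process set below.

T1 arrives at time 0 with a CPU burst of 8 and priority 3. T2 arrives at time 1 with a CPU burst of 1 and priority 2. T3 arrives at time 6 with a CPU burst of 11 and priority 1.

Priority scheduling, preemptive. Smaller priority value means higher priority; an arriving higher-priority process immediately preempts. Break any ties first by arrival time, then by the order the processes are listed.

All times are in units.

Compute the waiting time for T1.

12

Schedule: | T1 0-1 | T2 1-2 | T1 2-6 | T3 6-17 | T1 17-20 |
Completion: T1=20  T2=2  T3=17
Turnaround (C−A): T1=20  T2=1  T3=11
Waiting(T1) = turnaround − burst = 20 − 8 = 12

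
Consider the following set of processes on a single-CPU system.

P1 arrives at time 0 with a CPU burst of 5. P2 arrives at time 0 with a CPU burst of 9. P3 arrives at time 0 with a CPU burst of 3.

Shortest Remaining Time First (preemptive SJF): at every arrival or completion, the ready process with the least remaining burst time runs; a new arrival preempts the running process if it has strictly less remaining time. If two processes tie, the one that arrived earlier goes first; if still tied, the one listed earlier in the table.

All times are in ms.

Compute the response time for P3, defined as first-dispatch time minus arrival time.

Schedule: | P3 0-3 | P1 3-8 | P2 8-17 |
Completion: P1=8  P2=17  P3=3
Response(P3) = first start − arrival = 0 − 0 = 0

0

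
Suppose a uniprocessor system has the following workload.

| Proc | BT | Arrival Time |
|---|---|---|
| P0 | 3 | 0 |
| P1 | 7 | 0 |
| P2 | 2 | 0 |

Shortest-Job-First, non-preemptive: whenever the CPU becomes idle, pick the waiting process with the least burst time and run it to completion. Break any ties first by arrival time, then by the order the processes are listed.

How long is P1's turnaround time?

12

Schedule: | P2 0-2 | P0 2-5 | P1 5-12 |
Completion: P0=5  P1=12  P2=2
Turnaround (C−A): P0=5  P1=12  P2=2
Turnaround(P1) = completion − arrival = 12 − 0 = 12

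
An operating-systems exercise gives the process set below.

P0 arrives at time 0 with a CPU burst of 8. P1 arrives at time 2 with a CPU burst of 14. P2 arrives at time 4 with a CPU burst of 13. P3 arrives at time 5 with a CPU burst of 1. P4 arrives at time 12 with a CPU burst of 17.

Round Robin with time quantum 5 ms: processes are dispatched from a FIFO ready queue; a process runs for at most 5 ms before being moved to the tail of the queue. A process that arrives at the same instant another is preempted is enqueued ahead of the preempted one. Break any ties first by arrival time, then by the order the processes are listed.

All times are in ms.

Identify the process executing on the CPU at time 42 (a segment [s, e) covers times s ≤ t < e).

Timeline: | P0 0-5 | P1 5-10 | P2 10-15 | P3 15-16 | P0 16-19 | P1 19-24 | P4 24-29 | P2 29-34 | P1 34-38 | P4 38-43 | P2 43-46 | P4 46-53 |
Completion: P0=19  P1=38  P2=46  P3=16  P4=53

P4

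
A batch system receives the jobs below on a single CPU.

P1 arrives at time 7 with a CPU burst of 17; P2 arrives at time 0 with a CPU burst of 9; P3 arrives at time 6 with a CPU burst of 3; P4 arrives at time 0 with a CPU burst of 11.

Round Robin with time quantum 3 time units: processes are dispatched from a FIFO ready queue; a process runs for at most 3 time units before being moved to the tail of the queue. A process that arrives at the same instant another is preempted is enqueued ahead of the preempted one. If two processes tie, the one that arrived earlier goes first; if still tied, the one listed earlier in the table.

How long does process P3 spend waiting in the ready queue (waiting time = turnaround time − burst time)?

Schedule: | P2 0-3 | P4 3-6 | P2 6-9 | P3 9-12 | P4 12-15 | P1 15-18 | P2 18-21 | P4 21-24 | P1 24-27 | P4 27-29 | P1 29-40 |
Completion: P1=40  P2=21  P3=12  P4=29
Waiting(P3) = turnaround − burst = 6 − 3 = 3

3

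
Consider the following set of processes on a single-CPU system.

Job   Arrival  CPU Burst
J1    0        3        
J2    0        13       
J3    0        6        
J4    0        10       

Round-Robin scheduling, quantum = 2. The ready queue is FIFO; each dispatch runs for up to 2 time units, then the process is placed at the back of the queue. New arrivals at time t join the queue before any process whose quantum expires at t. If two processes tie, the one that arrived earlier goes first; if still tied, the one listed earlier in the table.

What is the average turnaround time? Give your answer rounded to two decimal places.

Gantt: | J1 0-2 | J2 2-4 | J3 4-6 | J4 6-8 | J1 8-9 | J2 9-11 | J3 11-13 | J4 13-15 | J2 15-17 | J3 17-19 | J4 19-21 | J2 21-23 | J4 23-25 | J2 25-27 | J4 27-29 | J2 29-32 |
Completion: J1=9  J2=32  J3=19  J4=29
Turnaround times: J1=9, J2=32, J3=19, J4=29
Average turnaround = (9+32+19+29) / 4 = 89/4 = 22.25

22.25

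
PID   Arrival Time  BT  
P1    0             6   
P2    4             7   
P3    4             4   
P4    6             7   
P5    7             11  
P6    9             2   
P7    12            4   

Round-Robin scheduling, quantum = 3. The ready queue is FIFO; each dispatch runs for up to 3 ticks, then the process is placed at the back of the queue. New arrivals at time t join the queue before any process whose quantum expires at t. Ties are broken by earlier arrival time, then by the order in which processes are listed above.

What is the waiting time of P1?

0

Timeline: | P1 0-6 | P2 6-9 | P3 9-12 | P4 12-15 | P5 15-18 | P6 18-20 | P2 20-23 | P7 23-26 | P3 26-27 | P4 27-30 | P5 30-33 | P2 33-34 | P7 34-35 | P4 35-36 | P5 36-41 |
Completion: P1=6  P2=34  P3=27  P4=36  P5=41  P6=20  P7=35
Waiting(P1) = turnaround − burst = 6 − 6 = 0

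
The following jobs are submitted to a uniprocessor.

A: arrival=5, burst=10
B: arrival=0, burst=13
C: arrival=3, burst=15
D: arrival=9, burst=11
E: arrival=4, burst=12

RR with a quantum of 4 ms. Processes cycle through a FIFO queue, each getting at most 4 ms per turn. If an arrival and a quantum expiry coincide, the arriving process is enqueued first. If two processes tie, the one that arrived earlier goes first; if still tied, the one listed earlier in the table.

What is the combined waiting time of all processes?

197

Gantt: | B 0-4 | C 4-8 | E 8-12 | B 12-16 | A 16-20 | C 20-24 | D 24-28 | E 28-32 | B 32-36 | A 36-40 | C 40-44 | D 44-48 | E 48-52 | B 52-53 | A 53-55 | C 55-58 | D 58-61 |
Completion: A=55  B=53  C=58  D=61  E=52
Turnaround (C−A): A=50  B=53  C=55  D=52  E=48
Waiting = turnaround − burst: A=40, B=40, C=40, D=41, E=36
Total waiting = 40 + 40 + 40 + 41 + 36 = 197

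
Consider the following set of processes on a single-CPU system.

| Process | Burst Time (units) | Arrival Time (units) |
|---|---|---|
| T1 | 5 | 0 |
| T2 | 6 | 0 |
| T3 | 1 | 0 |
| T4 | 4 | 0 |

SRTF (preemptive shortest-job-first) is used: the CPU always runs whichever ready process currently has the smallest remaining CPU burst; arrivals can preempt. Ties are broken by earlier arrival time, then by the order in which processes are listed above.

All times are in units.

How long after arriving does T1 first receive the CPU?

Schedule: | T3 0-1 | T4 1-5 | T1 5-10 | T2 10-16 |
Completion: T1=10  T2=16  T3=1  T4=5
Turnaround (C−A): T1=10  T2=16  T3=1  T4=5
Response(T1) = first start − arrival = 5 − 0 = 5

5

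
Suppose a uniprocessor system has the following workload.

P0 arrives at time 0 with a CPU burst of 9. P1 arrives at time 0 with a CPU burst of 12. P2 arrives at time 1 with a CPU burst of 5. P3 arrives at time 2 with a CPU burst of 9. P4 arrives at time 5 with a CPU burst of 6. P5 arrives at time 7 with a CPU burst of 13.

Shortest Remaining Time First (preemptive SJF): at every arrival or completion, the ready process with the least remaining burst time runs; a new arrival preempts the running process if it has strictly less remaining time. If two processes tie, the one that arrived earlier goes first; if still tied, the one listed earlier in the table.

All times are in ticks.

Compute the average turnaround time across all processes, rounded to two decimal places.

Gantt: | P0 0-1 | P2 1-6 | P4 6-12 | P0 12-20 | P3 20-29 | P1 29-41 | P5 41-54 |
Completion: P0=20  P1=41  P2=6  P3=29  P4=12  P5=54
Turnaround (C−A): P0=20  P1=41  P2=5  P3=27  P4=7  P5=47
Turnaround times: P0=20, P1=41, P2=5, P3=27, P4=7, P5=47
Average turnaround = (20+41+5+27+7+47) / 6 = 147/6 = 24.50

24.50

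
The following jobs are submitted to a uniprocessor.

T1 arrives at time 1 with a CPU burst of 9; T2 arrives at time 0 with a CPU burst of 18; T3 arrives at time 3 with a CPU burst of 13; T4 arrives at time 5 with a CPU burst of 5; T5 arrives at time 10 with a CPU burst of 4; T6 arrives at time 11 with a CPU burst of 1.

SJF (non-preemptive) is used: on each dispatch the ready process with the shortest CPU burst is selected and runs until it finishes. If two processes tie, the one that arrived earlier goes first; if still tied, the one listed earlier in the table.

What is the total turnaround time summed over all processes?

Timeline: | T2 0-18 | T6 18-19 | T5 19-23 | T4 23-28 | T1 28-37 | T3 37-50 |
Completion: T1=37  T2=18  T3=50  T4=28  T5=23  T6=19
Turnaround (C−A): T1=36  T2=18  T3=47  T4=23  T5=13  T6=8
Turnaround = completion − arrival: T1=36, T2=18, T3=47, T4=23, T5=13, T6=8
Total turnaround = 36 + 18 + 47 + 23 + 13 + 8 = 145

145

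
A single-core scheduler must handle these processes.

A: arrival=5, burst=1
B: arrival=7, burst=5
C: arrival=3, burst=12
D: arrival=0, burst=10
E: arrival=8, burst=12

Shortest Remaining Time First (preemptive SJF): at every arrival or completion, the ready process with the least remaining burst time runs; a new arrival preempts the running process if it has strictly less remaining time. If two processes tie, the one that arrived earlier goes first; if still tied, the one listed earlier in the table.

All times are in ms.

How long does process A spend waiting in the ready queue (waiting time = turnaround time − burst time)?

Gantt: | D 0-5 | A 5-6 | D 6-11 | B 11-16 | C 16-28 | E 28-40 |
Completion: A=6  B=16  C=28  D=11  E=40
Turnaround (C−A): A=1  B=9  C=25  D=11  E=32
Waiting(A) = turnaround − burst = 1 − 1 = 0

0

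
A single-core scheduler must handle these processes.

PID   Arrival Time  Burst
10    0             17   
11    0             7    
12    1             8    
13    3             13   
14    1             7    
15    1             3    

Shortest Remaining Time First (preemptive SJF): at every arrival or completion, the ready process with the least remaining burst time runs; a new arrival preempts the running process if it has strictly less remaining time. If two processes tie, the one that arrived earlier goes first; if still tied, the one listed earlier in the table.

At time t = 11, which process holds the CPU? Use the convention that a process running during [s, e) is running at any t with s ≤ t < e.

14

Timeline: | 11 0-1 | 15 1-4 | 11 4-10 | 14 10-17 | 12 17-25 | 13 25-38 | 10 38-55 |
Completion: 10=55  11=10  12=25  13=38  14=17  15=4
Turnaround (C−A): 10=55  11=10  12=24  13=35  14=16  15=3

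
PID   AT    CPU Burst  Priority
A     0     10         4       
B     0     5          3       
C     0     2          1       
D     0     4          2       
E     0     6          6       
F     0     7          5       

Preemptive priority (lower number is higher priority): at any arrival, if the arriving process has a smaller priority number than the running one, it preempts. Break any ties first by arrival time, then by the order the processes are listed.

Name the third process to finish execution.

B

Timeline: | C 0-2 | D 2-6 | B 6-11 | A 11-21 | F 21-28 | E 28-34 |
Completion: A=21  B=11  C=2  D=6  E=34  F=28
Turnaround (C−A): A=21  B=11  C=2  D=6  E=34  F=28
Finish order: C → D → B → A → F → E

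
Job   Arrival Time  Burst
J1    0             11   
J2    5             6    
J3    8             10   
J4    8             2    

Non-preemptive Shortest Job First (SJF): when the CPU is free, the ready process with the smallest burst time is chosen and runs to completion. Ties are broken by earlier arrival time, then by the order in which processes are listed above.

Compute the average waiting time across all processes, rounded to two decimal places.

5.50

Timeline: | J1 0-11 | J4 11-13 | J2 13-19 | J3 19-29 |
Completion: J1=11  J2=19  J3=29  J4=13
Waiting times: J1=0, J2=8, J3=11, J4=3
Average waiting = (0+8+11+3) / 4 = 22/4 = 5.50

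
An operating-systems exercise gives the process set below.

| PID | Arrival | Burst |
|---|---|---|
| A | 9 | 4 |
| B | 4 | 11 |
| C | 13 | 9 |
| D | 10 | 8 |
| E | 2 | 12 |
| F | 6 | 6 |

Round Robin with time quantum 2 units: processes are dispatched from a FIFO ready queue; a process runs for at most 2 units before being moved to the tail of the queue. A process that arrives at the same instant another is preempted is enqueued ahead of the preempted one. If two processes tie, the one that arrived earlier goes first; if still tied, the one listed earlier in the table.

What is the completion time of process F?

Timeline: | idle 0-2 | E 2-4 | B 4-6 | E 6-8 | F 8-10 | B 10-12 | E 12-14 | A 14-16 | D 16-18 | F 18-20 | B 20-22 | C 22-24 | E 24-26 | A 26-28 | D 28-30 | F 30-32 | B 32-34 | C 34-36 | E 36-38 | D 38-40 | B 40-42 | C 42-44 | E 44-46 | D 46-48 | B 48-49 | C 49-52 |
Completion: A=28  B=49  C=52  D=48  E=46  F=32

32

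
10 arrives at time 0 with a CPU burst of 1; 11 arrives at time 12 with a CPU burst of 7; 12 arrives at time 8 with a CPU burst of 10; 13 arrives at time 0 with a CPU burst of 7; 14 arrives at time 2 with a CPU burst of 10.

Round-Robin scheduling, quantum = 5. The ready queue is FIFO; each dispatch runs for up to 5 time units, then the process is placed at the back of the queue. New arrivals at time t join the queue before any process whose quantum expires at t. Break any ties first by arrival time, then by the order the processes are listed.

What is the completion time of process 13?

13

Timeline: | 10 0-1 | 13 1-6 | 14 6-11 | 13 11-13 | 12 13-18 | 14 18-23 | 11 23-28 | 12 28-33 | 11 33-35 |
Completion: 10=1  11=35  12=33  13=13  14=23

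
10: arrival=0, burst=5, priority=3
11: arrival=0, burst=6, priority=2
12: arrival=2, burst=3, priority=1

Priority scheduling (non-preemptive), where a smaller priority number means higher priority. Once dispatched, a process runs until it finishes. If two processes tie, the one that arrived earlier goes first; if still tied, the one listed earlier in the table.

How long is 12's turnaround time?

7

Gantt: | 11 0-6 | 12 6-9 | 10 9-14 |
Completion: 10=14  11=6  12=9
Turnaround (C−A): 10=14  11=6  12=7
Turnaround(12) = completion − arrival = 9 − 2 = 7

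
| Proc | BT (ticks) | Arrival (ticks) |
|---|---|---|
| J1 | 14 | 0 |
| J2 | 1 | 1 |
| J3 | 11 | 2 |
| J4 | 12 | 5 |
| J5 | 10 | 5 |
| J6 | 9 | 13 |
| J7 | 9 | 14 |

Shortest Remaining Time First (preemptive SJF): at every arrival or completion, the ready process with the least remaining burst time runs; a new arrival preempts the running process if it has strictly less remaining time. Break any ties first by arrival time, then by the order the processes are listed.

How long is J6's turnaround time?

Timeline: | J1 0-1 | J2 1-2 | J3 2-13 | J6 13-22 | J7 22-31 | J5 31-41 | J4 41-53 | J1 53-66 |
Completion: J1=66  J2=2  J3=13  J4=53  J5=41  J6=22  J7=31
Turnaround(J6) = completion − arrival = 22 − 13 = 9

9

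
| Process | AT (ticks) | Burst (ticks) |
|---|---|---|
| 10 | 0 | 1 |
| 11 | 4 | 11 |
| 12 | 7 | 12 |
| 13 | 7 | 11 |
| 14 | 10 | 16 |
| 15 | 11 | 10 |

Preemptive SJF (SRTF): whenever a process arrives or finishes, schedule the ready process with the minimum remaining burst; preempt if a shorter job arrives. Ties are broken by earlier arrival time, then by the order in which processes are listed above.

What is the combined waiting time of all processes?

89

Timeline: | 10 0-1 | idle 1-4 | 11 4-15 | 15 15-25 | 13 25-36 | 12 36-48 | 14 48-64 |
Completion: 10=1  11=15  12=48  13=36  14=64  15=25
Waiting = turnaround − burst: 10=0, 11=0, 12=29, 13=18, 14=38, 15=4
Total waiting = 0 + 0 + 29 + 18 + 38 + 4 = 89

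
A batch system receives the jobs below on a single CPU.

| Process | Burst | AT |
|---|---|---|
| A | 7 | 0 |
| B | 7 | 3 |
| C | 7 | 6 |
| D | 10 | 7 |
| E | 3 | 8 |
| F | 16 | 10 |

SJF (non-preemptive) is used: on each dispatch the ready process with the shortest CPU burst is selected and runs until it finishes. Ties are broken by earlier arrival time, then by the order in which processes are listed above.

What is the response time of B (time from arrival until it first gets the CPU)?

4

Schedule: | A 0-7 | B 7-14 | E 14-17 | C 17-24 | D 24-34 | F 34-50 |
Completion: A=7  B=14  C=24  D=34  E=17  F=50
Turnaround (C−A): A=7  B=11  C=18  D=27  E=9  F=40
Response(B) = first start − arrival = 7 − 3 = 4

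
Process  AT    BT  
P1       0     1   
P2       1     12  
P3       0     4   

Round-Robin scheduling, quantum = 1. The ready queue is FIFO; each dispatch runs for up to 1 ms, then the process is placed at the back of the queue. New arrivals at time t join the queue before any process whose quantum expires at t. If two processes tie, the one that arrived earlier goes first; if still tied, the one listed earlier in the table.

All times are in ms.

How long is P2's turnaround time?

16

Timeline: | P1 0-1 | P3 1-2 | P2 2-3 | P3 3-4 | P2 4-5 | P3 5-6 | P2 6-7 | P3 7-8 | P2 8-17 |
Completion: P1=1  P2=17  P3=8
Turnaround (C−A): P1=1  P2=16  P3=8
Turnaround(P2) = completion − arrival = 17 − 1 = 16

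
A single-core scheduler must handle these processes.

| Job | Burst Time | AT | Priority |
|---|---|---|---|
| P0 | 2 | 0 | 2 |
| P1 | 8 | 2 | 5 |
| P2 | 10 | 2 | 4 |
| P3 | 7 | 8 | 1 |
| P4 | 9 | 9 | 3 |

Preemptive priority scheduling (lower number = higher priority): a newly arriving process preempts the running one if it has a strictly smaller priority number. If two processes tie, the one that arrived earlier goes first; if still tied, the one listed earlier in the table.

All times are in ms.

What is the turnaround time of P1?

Gantt: | P0 0-2 | P2 2-8 | P3 8-15 | P4 15-24 | P2 24-28 | P1 28-36 |
Completion: P0=2  P1=36  P2=28  P3=15  P4=24
Turnaround(P1) = completion − arrival = 36 − 2 = 34

34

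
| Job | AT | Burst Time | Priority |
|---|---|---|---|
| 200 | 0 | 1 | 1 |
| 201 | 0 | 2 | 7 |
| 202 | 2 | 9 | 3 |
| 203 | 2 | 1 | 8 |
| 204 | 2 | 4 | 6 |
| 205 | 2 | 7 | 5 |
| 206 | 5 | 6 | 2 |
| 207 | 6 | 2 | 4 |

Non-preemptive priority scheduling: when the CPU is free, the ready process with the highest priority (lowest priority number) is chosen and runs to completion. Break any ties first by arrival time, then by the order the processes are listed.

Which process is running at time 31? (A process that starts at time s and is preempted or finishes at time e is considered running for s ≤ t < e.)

Timeline: | 200 0-1 | 201 1-3 | 202 3-12 | 206 12-18 | 207 18-20 | 205 20-27 | 204 27-31 | 203 31-32 |
Completion: 200=1  201=3  202=12  203=32  204=31  205=27  206=18  207=20

203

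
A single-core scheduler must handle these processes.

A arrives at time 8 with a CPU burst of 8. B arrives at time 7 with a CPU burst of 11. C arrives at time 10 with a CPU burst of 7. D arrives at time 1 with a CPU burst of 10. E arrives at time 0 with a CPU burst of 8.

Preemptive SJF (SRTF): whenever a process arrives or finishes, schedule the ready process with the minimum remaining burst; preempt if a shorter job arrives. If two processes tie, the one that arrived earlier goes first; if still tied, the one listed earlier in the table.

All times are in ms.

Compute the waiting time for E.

Timeline: | E 0-8 | A 8-16 | C 16-23 | D 23-33 | B 33-44 |
Completion: A=16  B=44  C=23  D=33  E=8
Turnaround (C−A): A=8  B=37  C=13  D=32  E=8
Waiting(E) = turnaround − burst = 8 − 8 = 0

0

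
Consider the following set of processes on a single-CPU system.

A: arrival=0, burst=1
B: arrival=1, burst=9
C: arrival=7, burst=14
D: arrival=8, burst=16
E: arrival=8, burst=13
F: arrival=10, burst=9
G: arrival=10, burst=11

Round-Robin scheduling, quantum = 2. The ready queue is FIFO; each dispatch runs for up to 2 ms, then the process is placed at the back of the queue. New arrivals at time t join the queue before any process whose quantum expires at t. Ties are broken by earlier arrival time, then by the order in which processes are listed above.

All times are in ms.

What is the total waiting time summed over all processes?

Gantt: | A 0-1 | B 1-7 | C 7-9 | B 9-11 | D 11-13 | E 13-15 | C 15-17 | F 17-19 | G 19-21 | B 21-22 | D 22-24 | E 24-26 | C 26-28 | F 28-30 | G 30-32 | D 32-34 | E 34-36 | C 36-38 | F 38-40 | G 40-42 | D 42-44 | E 44-46 | C 46-48 | F 48-50 | G 50-52 | D 52-54 | E 54-56 | C 56-58 | F 58-59 | G 59-61 | D 61-63 | E 63-65 | C 65-67 | G 67-68 | D 68-70 | E 70-71 | D 71-73 |
Completion: A=1  B=22  C=67  D=73  E=71  F=59  G=68
Turnaround (C−A): A=1  B=21  C=60  D=65  E=63  F=49  G=58
Waiting = turnaround − burst: A=0, B=12, C=46, D=49, E=50, F=40, G=47
Total waiting = 0 + 12 + 46 + 49 + 50 + 40 + 47 = 244

244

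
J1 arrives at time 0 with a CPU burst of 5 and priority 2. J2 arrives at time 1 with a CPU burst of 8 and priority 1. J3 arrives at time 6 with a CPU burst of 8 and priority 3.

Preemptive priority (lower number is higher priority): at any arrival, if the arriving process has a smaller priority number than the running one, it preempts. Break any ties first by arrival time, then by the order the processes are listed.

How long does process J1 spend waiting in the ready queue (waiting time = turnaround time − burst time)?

8

Schedule: | J1 0-1 | J2 1-9 | J1 9-13 | J3 13-21 |
Completion: J1=13  J2=9  J3=21
Turnaround (C−A): J1=13  J2=8  J3=15
Waiting(J1) = turnaround − burst = 13 − 5 = 8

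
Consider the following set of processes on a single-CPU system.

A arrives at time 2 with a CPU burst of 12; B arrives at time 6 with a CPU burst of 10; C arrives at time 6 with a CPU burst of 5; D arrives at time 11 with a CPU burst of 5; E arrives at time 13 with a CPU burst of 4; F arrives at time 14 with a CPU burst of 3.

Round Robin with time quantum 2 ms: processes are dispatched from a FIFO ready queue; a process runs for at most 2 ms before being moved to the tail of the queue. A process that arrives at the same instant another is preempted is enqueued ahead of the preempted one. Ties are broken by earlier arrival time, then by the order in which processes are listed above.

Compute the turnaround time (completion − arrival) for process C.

Gantt: | idle 0-2 | A 2-6 | B 6-8 | C 8-10 | A 10-12 | B 12-14 | C 14-16 | D 16-18 | A 18-20 | E 20-22 | F 22-24 | B 24-26 | C 26-27 | D 27-29 | A 29-31 | E 31-33 | F 33-34 | B 34-36 | D 36-37 | A 37-39 | B 39-41 |
Completion: A=39  B=41  C=27  D=37  E=33  F=34
Turnaround (C−A): A=37  B=35  C=21  D=26  E=20  F=20
Turnaround(C) = completion − arrival = 27 − 6 = 21

21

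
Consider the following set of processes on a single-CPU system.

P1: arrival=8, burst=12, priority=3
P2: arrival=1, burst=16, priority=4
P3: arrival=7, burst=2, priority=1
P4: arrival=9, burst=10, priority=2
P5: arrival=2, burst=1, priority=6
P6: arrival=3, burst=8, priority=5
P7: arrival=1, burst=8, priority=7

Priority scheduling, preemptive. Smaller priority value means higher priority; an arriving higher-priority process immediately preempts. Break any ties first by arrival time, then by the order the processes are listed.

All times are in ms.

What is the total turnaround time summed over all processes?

Schedule: | idle 0-1 | P2 1-7 | P3 7-9 | P4 9-19 | P1 19-31 | P2 31-41 | P6 41-49 | P5 49-50 | P7 50-58 |
Completion: P1=31  P2=41  P3=9  P4=19  P5=50  P6=49  P7=58
Turnaround (C−A): P1=23  P2=40  P3=2  P4=10  P5=48  P6=46  P7=57
Turnaround = completion − arrival: P1=23, P2=40, P3=2, P4=10, P5=48, P6=46, P7=57
Total turnaround = 23 + 40 + 2 + 10 + 48 + 46 + 57 = 226

226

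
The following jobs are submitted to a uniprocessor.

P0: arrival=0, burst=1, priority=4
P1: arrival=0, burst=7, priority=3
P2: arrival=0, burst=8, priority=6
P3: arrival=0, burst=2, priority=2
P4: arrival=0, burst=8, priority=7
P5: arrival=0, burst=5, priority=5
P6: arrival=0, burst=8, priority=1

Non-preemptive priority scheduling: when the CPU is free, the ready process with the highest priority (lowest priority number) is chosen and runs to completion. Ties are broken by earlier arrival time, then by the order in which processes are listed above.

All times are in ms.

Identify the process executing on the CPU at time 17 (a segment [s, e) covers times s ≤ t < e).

Timeline: | P6 0-8 | P3 8-10 | P1 10-17 | P0 17-18 | P5 18-23 | P2 23-31 | P4 31-39 |
Completion: P0=18  P1=17  P2=31  P3=10  P4=39  P5=23  P6=8

P0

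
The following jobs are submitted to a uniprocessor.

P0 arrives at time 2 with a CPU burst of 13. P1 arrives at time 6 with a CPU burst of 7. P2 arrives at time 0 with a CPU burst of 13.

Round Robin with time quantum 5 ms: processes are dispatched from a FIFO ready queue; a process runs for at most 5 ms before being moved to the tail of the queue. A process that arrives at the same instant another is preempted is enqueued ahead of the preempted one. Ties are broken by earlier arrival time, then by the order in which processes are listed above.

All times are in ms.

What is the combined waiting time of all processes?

50

Schedule: | P2 0-5 | P0 5-10 | P2 10-15 | P1 15-20 | P0 20-25 | P2 25-28 | P1 28-30 | P0 30-33 |
Completion: P0=33  P1=30  P2=28
Waiting = turnaround − burst: P0=18, P1=17, P2=15
Total waiting = 18 + 17 + 15 = 50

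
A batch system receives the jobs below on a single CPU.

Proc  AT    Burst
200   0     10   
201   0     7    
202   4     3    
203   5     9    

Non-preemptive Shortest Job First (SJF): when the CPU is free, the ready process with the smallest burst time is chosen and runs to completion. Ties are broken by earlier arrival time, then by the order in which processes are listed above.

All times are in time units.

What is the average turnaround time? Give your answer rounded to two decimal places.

Schedule: | 201 0-7 | 202 7-10 | 203 10-19 | 200 19-29 |
Completion: 200=29  201=7  202=10  203=19
Turnaround (C−A): 200=29  201=7  202=6  203=14
Turnaround times: 200=29, 201=7, 202=6, 203=14
Average turnaround = (29+7+6+14) / 4 = 56/4 = 14.00

14.00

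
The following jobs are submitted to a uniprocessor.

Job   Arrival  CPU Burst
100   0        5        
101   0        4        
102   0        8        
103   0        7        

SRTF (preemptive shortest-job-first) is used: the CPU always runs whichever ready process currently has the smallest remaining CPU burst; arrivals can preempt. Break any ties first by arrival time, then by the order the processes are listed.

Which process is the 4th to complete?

Schedule: | 101 0-4 | 100 4-9 | 103 9-16 | 102 16-24 |
Completion: 100=9  101=4  102=24  103=16
Turnaround (C−A): 100=9  101=4  102=24  103=16
Finish order: 101 → 100 → 103 → 102

102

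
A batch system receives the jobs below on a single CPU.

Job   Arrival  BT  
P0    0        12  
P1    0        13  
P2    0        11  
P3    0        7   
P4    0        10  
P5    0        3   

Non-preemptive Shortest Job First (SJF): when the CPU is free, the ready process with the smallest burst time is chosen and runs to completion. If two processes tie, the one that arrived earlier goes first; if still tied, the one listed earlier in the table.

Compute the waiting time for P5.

0

Timeline: | P5 0-3 | P3 3-10 | P4 10-20 | P2 20-31 | P0 31-43 | P1 43-56 |
Completion: P0=43  P1=56  P2=31  P3=10  P4=20  P5=3
Turnaround (C−A): P0=43  P1=56  P2=31  P3=10  P4=20  P5=3
Waiting(P5) = turnaround − burst = 3 − 3 = 0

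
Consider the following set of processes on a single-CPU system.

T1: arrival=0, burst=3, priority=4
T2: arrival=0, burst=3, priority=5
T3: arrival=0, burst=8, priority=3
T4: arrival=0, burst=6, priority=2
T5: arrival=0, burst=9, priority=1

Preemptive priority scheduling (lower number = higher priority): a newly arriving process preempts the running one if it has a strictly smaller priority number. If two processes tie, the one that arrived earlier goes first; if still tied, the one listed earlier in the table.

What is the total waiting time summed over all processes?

73

Timeline: | T5 0-9 | T4 9-15 | T3 15-23 | T1 23-26 | T2 26-29 |
Completion: T1=26  T2=29  T3=23  T4=15  T5=9
Turnaround (C−A): T1=26  T2=29  T3=23  T4=15  T5=9
Waiting = turnaround − burst: T1=23, T2=26, T3=15, T4=9, T5=0
Total waiting = 23 + 26 + 15 + 9 + 0 = 73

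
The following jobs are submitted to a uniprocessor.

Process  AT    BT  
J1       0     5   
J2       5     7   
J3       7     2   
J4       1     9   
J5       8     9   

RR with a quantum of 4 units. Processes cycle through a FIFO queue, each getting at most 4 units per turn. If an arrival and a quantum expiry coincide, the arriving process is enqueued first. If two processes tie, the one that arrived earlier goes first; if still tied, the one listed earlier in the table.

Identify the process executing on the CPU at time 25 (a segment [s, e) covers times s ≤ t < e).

Schedule: | J1 0-4 | J4 4-8 | J1 8-9 | J2 9-13 | J3 13-15 | J5 15-19 | J4 19-23 | J2 23-26 | J5 26-30 | J4 30-31 | J5 31-32 |
Completion: J1=9  J2=26  J3=15  J4=31  J5=32

J2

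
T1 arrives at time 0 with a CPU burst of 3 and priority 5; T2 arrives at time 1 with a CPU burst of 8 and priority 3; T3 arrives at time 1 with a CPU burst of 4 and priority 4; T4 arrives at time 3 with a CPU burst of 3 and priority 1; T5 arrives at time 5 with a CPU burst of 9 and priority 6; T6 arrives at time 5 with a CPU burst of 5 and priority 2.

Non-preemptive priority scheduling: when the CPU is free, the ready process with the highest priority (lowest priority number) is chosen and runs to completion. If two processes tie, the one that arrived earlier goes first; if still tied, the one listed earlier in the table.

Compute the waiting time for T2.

10

Schedule: | T1 0-3 | T4 3-6 | T6 6-11 | T2 11-19 | T3 19-23 | T5 23-32 |
Completion: T1=3  T2=19  T3=23  T4=6  T5=32  T6=11
Waiting(T2) = turnaround − burst = 18 − 8 = 10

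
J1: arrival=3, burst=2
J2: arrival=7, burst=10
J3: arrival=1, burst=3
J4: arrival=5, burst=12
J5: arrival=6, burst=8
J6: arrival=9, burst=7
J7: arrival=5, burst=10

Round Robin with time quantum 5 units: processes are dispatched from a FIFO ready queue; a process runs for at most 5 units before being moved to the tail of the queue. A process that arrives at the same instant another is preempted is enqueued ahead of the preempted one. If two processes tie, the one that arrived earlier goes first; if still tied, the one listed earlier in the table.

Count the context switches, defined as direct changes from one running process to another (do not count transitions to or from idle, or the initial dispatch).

Schedule: | idle 0-1 | J3 1-4 | J1 4-6 | J4 6-11 | J7 11-16 | J5 16-21 | J2 21-26 | J6 26-31 | J4 31-36 | J7 36-41 | J5 41-44 | J2 44-49 | J6 49-51 | J4 51-53 |
Completion: J1=6  J2=49  J3=4  J4=53  J5=44  J6=51  J7=41

12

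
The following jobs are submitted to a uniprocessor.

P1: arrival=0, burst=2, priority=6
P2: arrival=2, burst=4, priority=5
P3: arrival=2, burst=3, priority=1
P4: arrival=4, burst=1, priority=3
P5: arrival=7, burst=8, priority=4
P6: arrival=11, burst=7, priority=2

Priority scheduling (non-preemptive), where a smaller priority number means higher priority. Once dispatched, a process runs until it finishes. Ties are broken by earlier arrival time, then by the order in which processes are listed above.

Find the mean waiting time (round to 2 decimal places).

2.50

Timeline: | P1 0-2 | P3 2-5 | P4 5-6 | P2 6-10 | P5 10-18 | P6 18-25 |
Completion: P1=2  P2=10  P3=5  P4=6  P5=18  P6=25
Turnaround (C−A): P1=2  P2=8  P3=3  P4=2  P5=11  P6=14
Waiting times: P1=0, P2=4, P3=0, P4=1, P5=3, P6=7
Average waiting = (0+4+0+1+3+7) / 6 = 15/6 = 2.50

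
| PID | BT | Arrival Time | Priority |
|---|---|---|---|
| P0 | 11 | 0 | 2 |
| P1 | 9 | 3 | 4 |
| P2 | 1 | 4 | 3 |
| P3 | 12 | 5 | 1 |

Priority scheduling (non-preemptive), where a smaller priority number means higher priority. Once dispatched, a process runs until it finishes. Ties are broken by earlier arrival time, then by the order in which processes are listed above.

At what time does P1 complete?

33

Timeline: | P0 0-11 | P3 11-23 | P2 23-24 | P1 24-33 |
Completion: P0=11  P1=33  P2=24  P3=23
Turnaround (C−A): P0=11  P1=30  P2=20  P3=18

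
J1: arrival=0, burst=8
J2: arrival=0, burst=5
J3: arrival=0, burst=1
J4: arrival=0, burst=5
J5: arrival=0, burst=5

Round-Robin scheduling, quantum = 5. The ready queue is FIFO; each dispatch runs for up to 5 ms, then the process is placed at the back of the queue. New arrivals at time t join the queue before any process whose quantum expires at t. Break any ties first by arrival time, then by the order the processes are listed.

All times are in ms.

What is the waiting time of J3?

Timeline: | J1 0-5 | J2 5-10 | J3 10-11 | J4 11-16 | J5 16-21 | J1 21-24 |
Completion: J1=24  J2=10  J3=11  J4=16  J5=21
Waiting(J3) = turnaround − burst = 11 − 1 = 10

10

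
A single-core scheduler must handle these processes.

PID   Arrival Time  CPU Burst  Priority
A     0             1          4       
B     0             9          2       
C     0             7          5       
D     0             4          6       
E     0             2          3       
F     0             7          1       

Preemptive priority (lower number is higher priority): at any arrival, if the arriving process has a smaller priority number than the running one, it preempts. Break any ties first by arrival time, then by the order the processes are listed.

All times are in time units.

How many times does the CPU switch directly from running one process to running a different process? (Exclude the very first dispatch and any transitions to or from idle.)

Schedule: | F 0-7 | B 7-16 | E 16-18 | A 18-19 | C 19-26 | D 26-30 |
Completion: A=19  B=16  C=26  D=30  E=18  F=7
Turnaround (C−A): A=19  B=16  C=26  D=30  E=18  F=7

5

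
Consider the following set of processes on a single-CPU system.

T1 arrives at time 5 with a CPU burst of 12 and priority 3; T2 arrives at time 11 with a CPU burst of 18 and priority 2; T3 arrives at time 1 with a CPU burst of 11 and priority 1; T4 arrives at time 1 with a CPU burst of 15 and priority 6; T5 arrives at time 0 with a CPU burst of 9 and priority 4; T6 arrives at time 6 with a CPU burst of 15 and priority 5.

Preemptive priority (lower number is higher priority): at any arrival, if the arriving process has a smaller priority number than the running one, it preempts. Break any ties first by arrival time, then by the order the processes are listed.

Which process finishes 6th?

T4

Gantt: | T5 0-1 | T3 1-12 | T2 12-30 | T1 30-42 | T5 42-50 | T6 50-65 | T4 65-80 |
Completion: T1=42  T2=30  T3=12  T4=80  T5=50  T6=65
Turnaround (C−A): T1=37  T2=19  T3=11  T4=79  T5=50  T6=59
Finish order: T3 → T2 → T1 → T5 → T6 → T4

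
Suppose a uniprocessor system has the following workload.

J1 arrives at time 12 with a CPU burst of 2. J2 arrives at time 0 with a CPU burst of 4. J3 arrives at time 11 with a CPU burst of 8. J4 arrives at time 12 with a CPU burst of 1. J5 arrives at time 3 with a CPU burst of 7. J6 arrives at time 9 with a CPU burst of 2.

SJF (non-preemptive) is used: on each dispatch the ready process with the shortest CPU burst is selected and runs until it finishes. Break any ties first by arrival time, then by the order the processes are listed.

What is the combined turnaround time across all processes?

35

Schedule: | J2 0-4 | J5 4-11 | J6 11-13 | J4 13-14 | J1 14-16 | J3 16-24 |
Completion: J1=16  J2=4  J3=24  J4=14  J5=11  J6=13
Turnaround = completion − arrival: J1=4, J2=4, J3=13, J4=2, J5=8, J6=4
Total turnaround = 4 + 4 + 13 + 2 + 8 + 4 = 35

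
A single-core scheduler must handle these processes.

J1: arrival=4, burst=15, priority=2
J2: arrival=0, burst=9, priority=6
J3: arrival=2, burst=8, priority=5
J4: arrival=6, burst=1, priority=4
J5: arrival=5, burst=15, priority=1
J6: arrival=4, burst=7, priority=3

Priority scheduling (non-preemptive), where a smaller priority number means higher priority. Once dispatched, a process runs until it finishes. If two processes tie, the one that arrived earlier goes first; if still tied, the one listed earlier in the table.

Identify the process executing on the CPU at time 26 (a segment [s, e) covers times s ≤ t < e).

Timeline: | J2 0-9 | J5 9-24 | J1 24-39 | J6 39-46 | J4 46-47 | J3 47-55 |
Completion: J1=39  J2=9  J3=55  J4=47  J5=24  J6=46

J1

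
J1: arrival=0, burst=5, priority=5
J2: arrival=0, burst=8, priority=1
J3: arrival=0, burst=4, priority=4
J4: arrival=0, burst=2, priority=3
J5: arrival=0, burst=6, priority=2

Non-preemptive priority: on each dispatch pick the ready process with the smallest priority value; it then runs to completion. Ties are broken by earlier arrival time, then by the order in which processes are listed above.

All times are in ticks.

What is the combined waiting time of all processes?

Timeline: | J2 0-8 | J5 8-14 | J4 14-16 | J3 16-20 | J1 20-25 |
Completion: J1=25  J2=8  J3=20  J4=16  J5=14
Turnaround (C−A): J1=25  J2=8  J3=20  J4=16  J5=14
Waiting = turnaround − burst: J1=20, J2=0, J3=16, J4=14, J5=8
Total waiting = 20 + 0 + 16 + 14 + 8 = 58

58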